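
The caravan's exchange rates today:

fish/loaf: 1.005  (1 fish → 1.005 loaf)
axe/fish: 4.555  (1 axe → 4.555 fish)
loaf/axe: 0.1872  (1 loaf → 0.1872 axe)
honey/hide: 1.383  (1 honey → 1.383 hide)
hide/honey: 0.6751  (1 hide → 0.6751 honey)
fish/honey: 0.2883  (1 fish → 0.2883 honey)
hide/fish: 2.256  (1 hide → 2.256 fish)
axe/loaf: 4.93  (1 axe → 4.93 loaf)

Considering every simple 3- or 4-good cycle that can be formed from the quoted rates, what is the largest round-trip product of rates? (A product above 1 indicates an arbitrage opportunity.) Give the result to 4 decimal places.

0.8995

hide→fish→honey→hide: 2.256 × 0.2883 × 1.383 = 0.89951
axe→fish→loaf→axe: 4.555 × 1.005 × 0.1872 = 0.85696
Maximum is hide→fish→honey→hide at 0.8995; no arbitrage — every cycle loses value.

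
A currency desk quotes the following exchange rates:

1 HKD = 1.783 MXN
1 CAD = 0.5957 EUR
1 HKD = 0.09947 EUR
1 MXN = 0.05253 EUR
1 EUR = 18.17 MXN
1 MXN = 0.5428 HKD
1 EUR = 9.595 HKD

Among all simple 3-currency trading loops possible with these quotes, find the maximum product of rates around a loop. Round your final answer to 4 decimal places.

EUR→MXN→HKD→EUR: 18.17 × 0.5428 × 0.09947 = 0.98104
EUR→HKD→MXN→EUR: 9.595 × 1.783 × 0.05253 = 0.89868
Maximum is EUR→MXN→HKD→EUR at 0.9810; no arbitrage — every cycle loses value.

0.9810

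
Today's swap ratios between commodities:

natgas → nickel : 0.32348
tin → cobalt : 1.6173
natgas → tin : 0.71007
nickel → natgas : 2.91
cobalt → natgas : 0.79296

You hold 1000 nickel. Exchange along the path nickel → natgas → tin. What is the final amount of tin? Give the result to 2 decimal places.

1000 nickel × 2.91 = 2910 natgas
2910 natgas × 0.71007 = 2066.3037 tin

2066.30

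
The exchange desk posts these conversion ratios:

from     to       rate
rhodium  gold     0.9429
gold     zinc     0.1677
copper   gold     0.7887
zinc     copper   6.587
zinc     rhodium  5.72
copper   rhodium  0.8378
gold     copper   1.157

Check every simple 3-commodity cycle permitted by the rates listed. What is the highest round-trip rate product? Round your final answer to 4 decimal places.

0.9140

rhodium→gold→copper→rhodium: 0.9429 × 1.157 × 0.8378 = 0.91399
rhodium→gold→zinc→rhodium: 0.9429 × 0.1677 × 5.72 = 0.90447
zinc→copper→gold→zinc: 6.587 × 0.7887 × 0.1677 = 0.87123
Maximum is rhodium→gold→copper→rhodium at 0.9140; no arbitrage — every cycle loses value.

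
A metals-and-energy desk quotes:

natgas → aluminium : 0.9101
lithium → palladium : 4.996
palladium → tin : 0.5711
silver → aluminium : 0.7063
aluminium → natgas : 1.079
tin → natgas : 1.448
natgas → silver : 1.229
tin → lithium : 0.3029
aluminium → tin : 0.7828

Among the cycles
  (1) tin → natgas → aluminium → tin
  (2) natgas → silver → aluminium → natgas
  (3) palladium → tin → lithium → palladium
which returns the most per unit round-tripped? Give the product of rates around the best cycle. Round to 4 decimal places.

1.0316

(1) 1.448 × 0.9101 × 0.7828 = 1.03159
(2) 1.229 × 0.7063 × 1.079 = 0.93662
(3) 0.5711 × 0.3029 × 4.996 = 0.86424
Highest is cycle (1) at 1.0316 (>1, arbitrage).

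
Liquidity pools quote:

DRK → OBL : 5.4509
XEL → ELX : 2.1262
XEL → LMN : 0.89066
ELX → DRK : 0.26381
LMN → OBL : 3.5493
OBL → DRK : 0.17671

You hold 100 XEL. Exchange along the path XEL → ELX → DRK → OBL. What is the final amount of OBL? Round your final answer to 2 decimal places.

100 XEL × 2.1262 = 212.62 ELX
212.62 ELX × 0.26381 = 56.0912822 DRK
56.0912822 DRK × 5.4509 = 305.74797014398 OBL

305.75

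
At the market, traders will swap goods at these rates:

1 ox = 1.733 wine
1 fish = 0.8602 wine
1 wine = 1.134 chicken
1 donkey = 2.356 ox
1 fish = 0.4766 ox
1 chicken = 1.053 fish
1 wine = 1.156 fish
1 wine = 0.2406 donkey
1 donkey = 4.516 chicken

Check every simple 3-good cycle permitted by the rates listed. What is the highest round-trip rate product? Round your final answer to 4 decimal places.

wine→chicken→fish→wine: 1.134 × 1.053 × 0.8602 = 1.02717
wine→donkey→ox→wine: 0.2406 × 2.356 × 1.733 = 0.98236
wine→fish→ox→wine: 1.156 × 0.4766 × 1.733 = 0.95480
Maximum is wine→chicken→fish→wine at 1.0272; arbitrage exists.

1.0272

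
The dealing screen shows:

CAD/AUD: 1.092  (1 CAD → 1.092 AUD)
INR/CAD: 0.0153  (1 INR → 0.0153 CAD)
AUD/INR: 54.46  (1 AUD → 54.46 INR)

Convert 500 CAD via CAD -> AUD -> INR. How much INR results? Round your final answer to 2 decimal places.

29735.16

500 CAD × 1.092 = 546 AUD
546 AUD × 54.46 = 29735.16 INR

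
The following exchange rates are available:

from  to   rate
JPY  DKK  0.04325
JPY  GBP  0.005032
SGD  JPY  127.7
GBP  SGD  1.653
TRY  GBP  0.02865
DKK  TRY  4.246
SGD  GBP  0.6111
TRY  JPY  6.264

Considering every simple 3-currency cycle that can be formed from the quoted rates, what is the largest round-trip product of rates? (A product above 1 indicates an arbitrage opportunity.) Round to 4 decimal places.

1.1503

DKK→TRY→JPY→DKK: 4.246 × 6.264 × 0.04325 = 1.15032
SGD→JPY→GBP→SGD: 127.7 × 0.005032 × 1.653 = 1.06220
Maximum is DKK→TRY→JPY→DKK at 1.1503; arbitrage exists.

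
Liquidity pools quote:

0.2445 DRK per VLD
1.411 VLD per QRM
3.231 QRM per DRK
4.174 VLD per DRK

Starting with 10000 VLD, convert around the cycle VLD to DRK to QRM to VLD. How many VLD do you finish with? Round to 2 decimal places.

11146.61

10000 VLD × 0.2445 = 2445 DRK
2445 DRK × 3.231 = 7899.795 QRM
7899.795 QRM × 1.411 = 11146.610745 VLD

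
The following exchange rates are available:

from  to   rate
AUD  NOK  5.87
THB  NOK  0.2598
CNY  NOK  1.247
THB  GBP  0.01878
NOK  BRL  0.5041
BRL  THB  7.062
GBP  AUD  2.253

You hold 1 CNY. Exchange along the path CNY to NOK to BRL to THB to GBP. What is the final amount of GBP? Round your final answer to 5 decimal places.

1 CNY × 1.247 = 1.247 NOK
1.247 NOK × 0.5041 = 0.6286127 BRL
0.6286127 BRL × 7.062 = 4.4392628874 THB
4.4392628874 THB × 0.01878 = 0.083369357025372 GBP

0.08337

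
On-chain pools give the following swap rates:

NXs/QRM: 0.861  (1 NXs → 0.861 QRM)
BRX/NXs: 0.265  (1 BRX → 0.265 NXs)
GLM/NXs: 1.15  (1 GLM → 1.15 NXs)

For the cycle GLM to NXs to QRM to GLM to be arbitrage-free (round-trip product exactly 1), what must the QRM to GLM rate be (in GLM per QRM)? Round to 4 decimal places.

1.0099

Known legs of the cycle: 1.15 × 0.861 = 0.99015
For no arbitrage the full-cycle product must be 1, so the missing rate is 1 / 0.99015 ≈ 1.009948.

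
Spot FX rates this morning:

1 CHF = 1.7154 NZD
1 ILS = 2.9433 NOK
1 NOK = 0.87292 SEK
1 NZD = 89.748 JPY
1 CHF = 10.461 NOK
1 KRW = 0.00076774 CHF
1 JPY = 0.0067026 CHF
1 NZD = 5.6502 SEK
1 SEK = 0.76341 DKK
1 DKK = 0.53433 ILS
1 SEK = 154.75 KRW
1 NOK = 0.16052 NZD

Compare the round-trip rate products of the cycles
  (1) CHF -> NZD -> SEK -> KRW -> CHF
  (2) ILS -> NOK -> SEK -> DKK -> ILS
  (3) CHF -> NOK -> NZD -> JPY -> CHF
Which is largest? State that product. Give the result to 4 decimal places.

1.1515

(1) 1.7154 × 5.6502 × 154.75 × 0.00076774 = 1.15153
(2) 2.9433 × 0.87292 × 0.76341 × 0.53433 = 1.04804
(3) 10.461 × 0.16052 × 89.748 × 0.0067026 = 1.01011
Highest is cycle (1) at 1.1515 (>1, arbitrage).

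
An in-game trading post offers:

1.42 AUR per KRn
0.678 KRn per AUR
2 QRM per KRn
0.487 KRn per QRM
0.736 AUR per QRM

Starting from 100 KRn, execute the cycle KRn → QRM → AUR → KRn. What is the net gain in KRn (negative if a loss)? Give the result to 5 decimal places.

100 KRn × 2 = 200 QRM
200 QRM × 0.736 = 147.2 AUR
147.2 AUR × 0.678 = 99.8016 KRn
Net change: 99.8016 − 100 = -0.1984 KRn

-0.19840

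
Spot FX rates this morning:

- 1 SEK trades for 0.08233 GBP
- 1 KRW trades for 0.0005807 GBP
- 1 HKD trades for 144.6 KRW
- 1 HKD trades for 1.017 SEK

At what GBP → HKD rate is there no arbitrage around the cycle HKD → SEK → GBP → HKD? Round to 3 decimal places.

11.943

Known legs of the cycle: 1.017 × 0.08233 = 0.08372961
For no arbitrage the full-cycle product must be 1, so the missing rate is 1 / 0.08372961 ≈ 11.94321.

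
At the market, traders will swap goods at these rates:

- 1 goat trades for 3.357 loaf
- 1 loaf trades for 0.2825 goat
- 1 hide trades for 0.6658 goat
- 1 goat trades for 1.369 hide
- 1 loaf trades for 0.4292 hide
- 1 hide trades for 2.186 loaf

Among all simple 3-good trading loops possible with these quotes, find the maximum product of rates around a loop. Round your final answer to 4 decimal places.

loaf→hide→goat→loaf: 0.4292 × 0.6658 × 3.357 = 0.95930
loaf→goat→hide→loaf: 0.2825 × 1.369 × 2.186 = 0.84542
Maximum is loaf→hide→goat→loaf at 0.9593; no arbitrage — every cycle loses value.

0.9593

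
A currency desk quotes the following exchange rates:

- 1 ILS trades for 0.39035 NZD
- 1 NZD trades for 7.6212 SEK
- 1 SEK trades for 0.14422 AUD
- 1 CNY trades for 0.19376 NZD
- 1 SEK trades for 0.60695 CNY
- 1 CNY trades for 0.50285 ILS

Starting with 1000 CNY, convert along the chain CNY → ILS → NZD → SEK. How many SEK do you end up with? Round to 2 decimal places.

1000 CNY × 0.50285 = 502.85 ILS
502.85 ILS × 0.39035 = 196.2874975 NZD
196.2874975 NZD × 7.6212 = 1495.946275947 SEK

1495.95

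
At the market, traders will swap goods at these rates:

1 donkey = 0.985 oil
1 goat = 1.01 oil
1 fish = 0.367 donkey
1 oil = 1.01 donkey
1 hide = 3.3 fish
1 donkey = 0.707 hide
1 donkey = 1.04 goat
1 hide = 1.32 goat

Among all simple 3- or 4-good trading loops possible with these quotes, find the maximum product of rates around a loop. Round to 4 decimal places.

goat→oil→donkey→goat: 1.01 × 1.01 × 1.04 = 1.06090
hide→goat→oil→donkey→hide: 1.32 × 1.01 × 1.01 × 0.707 = 0.95200
hide→fish→donkey→hide: 3.3 × 0.367 × 0.707 = 0.85625
Maximum is goat→oil→donkey→goat at 1.0609; arbitrage exists.

1.0609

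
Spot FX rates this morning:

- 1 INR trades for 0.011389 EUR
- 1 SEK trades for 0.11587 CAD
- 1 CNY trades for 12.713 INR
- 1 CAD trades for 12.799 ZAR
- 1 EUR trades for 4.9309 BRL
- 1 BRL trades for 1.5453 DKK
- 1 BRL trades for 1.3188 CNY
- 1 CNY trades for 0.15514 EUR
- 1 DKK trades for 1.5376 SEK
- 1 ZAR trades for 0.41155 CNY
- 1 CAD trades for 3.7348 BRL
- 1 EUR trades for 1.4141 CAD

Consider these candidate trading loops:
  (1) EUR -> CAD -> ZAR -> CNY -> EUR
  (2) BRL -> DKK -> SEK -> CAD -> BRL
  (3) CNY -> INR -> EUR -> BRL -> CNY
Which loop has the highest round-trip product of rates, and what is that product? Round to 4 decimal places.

1.1556

(1) 1.4141 × 12.799 × 0.41155 × 0.15514 = 1.15559
(2) 1.5453 × 1.5376 × 0.11587 × 3.7348 = 1.02824
(3) 12.713 × 0.011389 × 4.9309 × 1.3188 = 0.94154
Highest is cycle (1) at 1.1556 (>1, arbitrage).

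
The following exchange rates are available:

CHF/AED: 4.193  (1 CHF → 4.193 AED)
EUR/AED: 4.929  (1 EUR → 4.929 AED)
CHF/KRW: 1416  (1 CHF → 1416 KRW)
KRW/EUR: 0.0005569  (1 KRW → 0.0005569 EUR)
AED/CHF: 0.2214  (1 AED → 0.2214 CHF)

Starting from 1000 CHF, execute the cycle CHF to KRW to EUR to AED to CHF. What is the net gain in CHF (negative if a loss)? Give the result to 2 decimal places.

-139.45

1000 CHF × 1416 = 1416000 KRW
1416000 KRW × 0.0005569 = 788.5704 EUR
788.5704 EUR × 4.929 = 3886.8635016 AED
3886.8635016 AED × 0.2214 = 860.55157925424 CHF
Net change: 860.55157925424 − 1000 = -139.44842074576 CHF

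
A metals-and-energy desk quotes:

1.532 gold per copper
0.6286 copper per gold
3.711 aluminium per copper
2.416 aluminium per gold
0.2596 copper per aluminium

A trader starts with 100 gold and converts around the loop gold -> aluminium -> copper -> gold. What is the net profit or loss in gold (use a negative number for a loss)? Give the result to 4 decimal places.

100 gold × 2.416 = 241.6 aluminium
241.6 aluminium × 0.2596 = 62.71936 copper
62.71936 copper × 1.532 = 96.08605952 gold
Net change: 96.08605952 − 100 = -3.91394048 gold

-3.9139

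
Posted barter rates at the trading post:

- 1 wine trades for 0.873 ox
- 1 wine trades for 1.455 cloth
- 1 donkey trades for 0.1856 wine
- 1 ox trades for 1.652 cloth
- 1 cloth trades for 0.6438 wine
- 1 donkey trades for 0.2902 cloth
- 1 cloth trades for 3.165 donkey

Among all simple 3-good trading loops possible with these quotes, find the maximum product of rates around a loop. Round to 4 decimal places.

cloth→wine→ox→cloth: 0.6438 × 0.873 × 1.652 = 0.92849
cloth→donkey→wine→cloth: 3.165 × 0.1856 × 1.455 = 0.85470
Maximum is cloth→wine→ox→cloth at 0.9285; no arbitrage — every cycle loses value.

0.9285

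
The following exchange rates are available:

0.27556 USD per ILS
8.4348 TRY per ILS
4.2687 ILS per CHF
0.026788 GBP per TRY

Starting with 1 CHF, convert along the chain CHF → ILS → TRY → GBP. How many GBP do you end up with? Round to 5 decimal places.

1 CHF × 4.2687 = 4.2687 ILS
4.2687 ILS × 8.4348 = 36.00563076 TRY
36.00563076 TRY × 0.026788 = 0.96451883679888 GBP

0.96452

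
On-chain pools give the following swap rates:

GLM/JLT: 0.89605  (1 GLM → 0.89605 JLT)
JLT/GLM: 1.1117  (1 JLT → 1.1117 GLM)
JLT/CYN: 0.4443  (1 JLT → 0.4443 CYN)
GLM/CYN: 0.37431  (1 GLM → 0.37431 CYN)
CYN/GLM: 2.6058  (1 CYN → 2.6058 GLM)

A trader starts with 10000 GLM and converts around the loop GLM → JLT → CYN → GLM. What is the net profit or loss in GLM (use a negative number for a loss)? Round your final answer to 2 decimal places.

374.08

10000 GLM × 0.89605 = 8960.5 JLT
8960.5 JLT × 0.4443 = 3981.15015 CYN
3981.15015 CYN × 2.6058 = 10374.08106087 GLM
Net change: 10374.08106087 − 10000 = 374.08106087 GLM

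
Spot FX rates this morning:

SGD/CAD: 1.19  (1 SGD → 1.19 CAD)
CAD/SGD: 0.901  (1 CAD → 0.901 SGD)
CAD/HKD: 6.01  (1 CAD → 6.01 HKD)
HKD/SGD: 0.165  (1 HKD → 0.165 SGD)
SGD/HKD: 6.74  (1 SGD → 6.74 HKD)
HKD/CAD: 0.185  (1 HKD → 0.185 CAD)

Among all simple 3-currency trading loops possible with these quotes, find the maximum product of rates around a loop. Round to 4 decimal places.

SGD→CAD→HKD→SGD: 1.19 × 6.01 × 0.165 = 1.18006
SGD→HKD→CAD→SGD: 6.74 × 0.185 × 0.901 = 1.12346
Maximum is SGD→CAD→HKD→SGD at 1.1801; arbitrage exists.

1.1801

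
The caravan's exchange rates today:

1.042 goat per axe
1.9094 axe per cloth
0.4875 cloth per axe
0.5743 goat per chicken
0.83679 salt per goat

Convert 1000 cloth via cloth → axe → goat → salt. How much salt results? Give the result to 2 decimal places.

1000 cloth × 1.9094 = 1909.4 axe
1909.4 axe × 1.042 = 1989.5948 goat
1989.5948 goat × 0.83679 = 1664.873032692 salt

1664.87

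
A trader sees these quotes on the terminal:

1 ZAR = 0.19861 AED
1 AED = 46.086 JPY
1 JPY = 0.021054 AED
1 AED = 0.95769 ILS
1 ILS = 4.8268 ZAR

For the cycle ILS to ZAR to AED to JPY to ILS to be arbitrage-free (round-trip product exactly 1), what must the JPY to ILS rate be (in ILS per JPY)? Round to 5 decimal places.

Known legs of the cycle: 4.8268 × 0.19861 × 46.086 = 44.180378372328
For no arbitrage the full-cycle product must be 1, so the missing rate is 1 / 44.180378372328 ≈ 0.0226345.

0.02263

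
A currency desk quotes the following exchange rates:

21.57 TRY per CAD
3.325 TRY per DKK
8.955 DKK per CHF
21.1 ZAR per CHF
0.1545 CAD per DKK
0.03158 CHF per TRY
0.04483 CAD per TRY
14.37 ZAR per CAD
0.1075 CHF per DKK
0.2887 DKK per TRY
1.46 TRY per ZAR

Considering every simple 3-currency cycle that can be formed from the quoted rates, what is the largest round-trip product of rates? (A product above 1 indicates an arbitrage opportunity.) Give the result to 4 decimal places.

ZAR→TRY→CHF→ZAR: 1.46 × 0.03158 × 21.1 = 0.97285
TRY→DKK→CAD→TRY: 0.2887 × 0.1545 × 21.57 = 0.96211
ZAR→TRY→CAD→ZAR: 1.46 × 0.04483 × 14.37 = 0.94054
TRY→CHF→DKK→TRY: 0.03158 × 8.955 × 3.325 = 0.94031
Maximum is ZAR→TRY→CHF→ZAR at 0.9729; no arbitrage — every cycle loses value.

0.9729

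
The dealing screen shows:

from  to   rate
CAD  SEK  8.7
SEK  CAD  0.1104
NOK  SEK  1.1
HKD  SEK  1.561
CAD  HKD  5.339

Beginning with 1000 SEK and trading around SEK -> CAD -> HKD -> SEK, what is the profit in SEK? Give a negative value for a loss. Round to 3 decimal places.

-79.907

1000 SEK × 0.1104 = 110.4 CAD
110.4 CAD × 5.339 = 589.4256 HKD
589.4256 HKD × 1.561 = 920.0933616 SEK
Net change: 920.0933616 − 1000 = -79.9066384 SEK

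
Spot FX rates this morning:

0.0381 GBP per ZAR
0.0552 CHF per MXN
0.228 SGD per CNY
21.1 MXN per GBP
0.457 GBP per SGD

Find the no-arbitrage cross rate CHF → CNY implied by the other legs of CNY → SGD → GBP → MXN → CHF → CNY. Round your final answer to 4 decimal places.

Known legs of the cycle: 0.228 × 0.457 × 21.1 × 0.0552 = 0.12135916512
For no arbitrage the full-cycle product must be 1, so the missing rate is 1 / 0.12135916512 ≈ 8.240004.

8.2400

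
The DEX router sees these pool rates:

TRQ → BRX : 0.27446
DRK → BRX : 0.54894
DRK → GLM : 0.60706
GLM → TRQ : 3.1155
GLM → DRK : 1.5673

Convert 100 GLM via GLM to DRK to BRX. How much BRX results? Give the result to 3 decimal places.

100 GLM × 1.5673 = 156.73 DRK
156.73 DRK × 0.54894 = 86.0353662 BRX

86.035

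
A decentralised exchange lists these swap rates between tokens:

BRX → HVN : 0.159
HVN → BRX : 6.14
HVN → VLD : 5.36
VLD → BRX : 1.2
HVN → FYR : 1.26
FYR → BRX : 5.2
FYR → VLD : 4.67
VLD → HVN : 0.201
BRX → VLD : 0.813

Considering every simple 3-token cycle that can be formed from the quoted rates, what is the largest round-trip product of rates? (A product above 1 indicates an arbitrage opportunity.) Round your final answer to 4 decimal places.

VLD→HVN→FYR→VLD: 0.201 × 1.26 × 4.67 = 1.18272
BRX→HVN→FYR→BRX: 0.159 × 1.26 × 5.2 = 1.04177
BRX→HVN→VLD→BRX: 0.159 × 5.36 × 1.2 = 1.02269
BRX→VLD→HVN→BRX: 0.813 × 0.201 × 6.14 = 1.00336
Maximum is VLD→HVN→FYR→VLD at 1.1827; arbitrage exists.

1.1827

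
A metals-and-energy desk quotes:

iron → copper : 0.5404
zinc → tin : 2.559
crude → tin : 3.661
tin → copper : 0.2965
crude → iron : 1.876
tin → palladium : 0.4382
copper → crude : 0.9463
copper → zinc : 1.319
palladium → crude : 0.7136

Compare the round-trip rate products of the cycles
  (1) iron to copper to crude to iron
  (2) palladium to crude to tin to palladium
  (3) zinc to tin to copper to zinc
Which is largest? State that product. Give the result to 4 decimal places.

1.1448

(1) 0.5404 × 0.9463 × 1.876 = 0.95935
(2) 0.7136 × 3.661 × 0.4382 = 1.14479
(3) 2.559 × 0.2965 × 1.319 = 1.00078
Highest is cycle (2) at 1.1448 (>1, arbitrage).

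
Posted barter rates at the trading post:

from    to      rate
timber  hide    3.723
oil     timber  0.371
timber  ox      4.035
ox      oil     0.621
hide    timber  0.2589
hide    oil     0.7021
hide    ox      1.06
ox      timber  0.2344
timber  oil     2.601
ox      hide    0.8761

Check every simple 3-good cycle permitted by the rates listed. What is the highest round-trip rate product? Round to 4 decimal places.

0.9698

timber→hide→oil→timber: 3.723 × 0.7021 × 0.371 = 0.96976
timber→ox→oil→timber: 4.035 × 0.621 × 0.371 = 0.92963
timber→hide→ox→timber: 3.723 × 1.06 × 0.2344 = 0.92503
timber→ox→hide→timber: 4.035 × 0.8761 × 0.2589 = 0.91523
Maximum is timber→hide→oil→timber at 0.9698; no arbitrage — every cycle loses value.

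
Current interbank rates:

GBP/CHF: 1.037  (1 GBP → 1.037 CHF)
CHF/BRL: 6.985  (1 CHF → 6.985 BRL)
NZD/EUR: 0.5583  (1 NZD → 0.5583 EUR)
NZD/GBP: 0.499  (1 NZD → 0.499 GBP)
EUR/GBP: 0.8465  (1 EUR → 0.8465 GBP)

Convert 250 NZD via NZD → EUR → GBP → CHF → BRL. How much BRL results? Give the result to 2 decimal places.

855.81

250 NZD × 0.5583 = 139.575 EUR
139.575 EUR × 0.8465 = 118.1502375 GBP
118.1502375 GBP × 1.037 = 122.5217962875 CHF
122.5217962875 CHF × 6.985 = 855.8147470681875 BRL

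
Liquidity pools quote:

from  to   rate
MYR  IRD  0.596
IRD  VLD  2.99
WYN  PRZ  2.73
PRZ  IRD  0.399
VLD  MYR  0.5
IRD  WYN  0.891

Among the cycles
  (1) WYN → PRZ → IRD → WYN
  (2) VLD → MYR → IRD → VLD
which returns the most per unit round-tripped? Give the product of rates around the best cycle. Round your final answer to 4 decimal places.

0.9705

(1) 2.73 × 0.399 × 0.891 = 0.97054
(2) 0.5 × 0.596 × 2.99 = 0.89102
Highest is cycle (1) at 0.9705 (≤1, no arbitrage).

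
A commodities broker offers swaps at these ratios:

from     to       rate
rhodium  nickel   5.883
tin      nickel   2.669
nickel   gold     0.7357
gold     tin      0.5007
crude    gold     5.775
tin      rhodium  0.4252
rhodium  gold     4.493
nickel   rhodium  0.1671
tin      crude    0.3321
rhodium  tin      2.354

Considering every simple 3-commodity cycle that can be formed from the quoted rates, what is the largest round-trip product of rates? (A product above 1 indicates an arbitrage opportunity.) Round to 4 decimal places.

1.0499

tin→nickel→rhodium→tin: 2.669 × 0.1671 × 2.354 = 1.04986
tin→nickel→gold→tin: 2.669 × 0.7357 × 0.5007 = 0.98317
tin→crude→gold→tin: 0.3321 × 5.775 × 0.5007 = 0.96028
tin→rhodium→gold→tin: 0.4252 × 4.493 × 0.5007 = 0.95655
Maximum is tin→nickel→rhodium→tin at 1.0499; arbitrage exists.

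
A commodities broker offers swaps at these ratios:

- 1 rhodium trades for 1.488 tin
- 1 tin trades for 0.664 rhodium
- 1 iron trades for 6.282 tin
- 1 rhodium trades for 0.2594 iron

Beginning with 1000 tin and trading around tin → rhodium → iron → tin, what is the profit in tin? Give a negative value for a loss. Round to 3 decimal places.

1000 tin × 0.664 = 664 rhodium
664 rhodium × 0.2594 = 172.2416 iron
172.2416 iron × 6.282 = 1082.0217312 tin
Net change: 1082.0217312 − 1000 = 82.0217312 tin

82.022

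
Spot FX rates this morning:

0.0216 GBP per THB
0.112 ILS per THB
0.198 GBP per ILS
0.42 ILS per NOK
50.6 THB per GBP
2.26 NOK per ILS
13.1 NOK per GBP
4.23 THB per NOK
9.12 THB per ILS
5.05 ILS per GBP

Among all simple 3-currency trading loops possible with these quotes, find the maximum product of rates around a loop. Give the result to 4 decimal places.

1.1969

NOK→THB→GBP→NOK: 4.23 × 0.0216 × 13.1 = 1.19692
THB→ILS→GBP→THB: 0.112 × 0.198 × 50.6 = 1.12211
NOK→ILS→GBP→NOK: 0.42 × 0.198 × 13.1 = 1.08940
NOK→THB→ILS→NOK: 4.23 × 0.112 × 2.26 = 1.07070
THB→GBP→ILS→THB: 0.0216 × 5.05 × 9.12 = 0.99481
Maximum is NOK→THB→GBP→NOK at 1.1969; arbitrage exists.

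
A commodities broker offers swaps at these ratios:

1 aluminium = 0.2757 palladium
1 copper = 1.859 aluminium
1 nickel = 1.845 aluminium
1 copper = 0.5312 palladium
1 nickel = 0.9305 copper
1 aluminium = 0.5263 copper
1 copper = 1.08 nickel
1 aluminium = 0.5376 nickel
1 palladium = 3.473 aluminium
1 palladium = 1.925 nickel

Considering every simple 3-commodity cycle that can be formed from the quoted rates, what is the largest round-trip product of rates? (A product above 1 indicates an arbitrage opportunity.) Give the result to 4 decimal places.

1.0487

aluminium→copper→nickel→aluminium: 0.5263 × 1.08 × 1.845 = 1.04871
aluminium→palladium→nickel→aluminium: 0.2757 × 1.925 × 1.845 = 0.97918
aluminium→copper→palladium→aluminium: 0.5263 × 0.5312 × 3.473 = 0.97095
palladium→nickel→copper→palladium: 1.925 × 0.9305 × 0.5312 = 0.95149
aluminium→nickel→copper→aluminium: 0.5376 × 0.9305 × 1.859 = 0.92994
Maximum is aluminium→copper→nickel→aluminium at 1.0487; arbitrage exists.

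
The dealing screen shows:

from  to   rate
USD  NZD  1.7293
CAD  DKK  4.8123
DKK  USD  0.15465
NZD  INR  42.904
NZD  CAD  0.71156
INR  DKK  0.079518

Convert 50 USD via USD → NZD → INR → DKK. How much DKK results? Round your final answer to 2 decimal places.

50 USD × 1.7293 = 86.465 NZD
86.465 NZD × 42.904 = 3709.69436 INR
3709.69436 INR × 0.079518 = 294.98747611848 DKK

294.99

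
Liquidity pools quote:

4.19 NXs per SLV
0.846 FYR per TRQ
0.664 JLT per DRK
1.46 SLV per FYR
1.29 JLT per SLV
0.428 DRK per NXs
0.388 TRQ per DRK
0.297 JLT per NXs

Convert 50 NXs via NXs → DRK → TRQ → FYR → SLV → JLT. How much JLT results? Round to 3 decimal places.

13.230

50 NXs × 0.428 = 21.4 DRK
21.4 DRK × 0.388 = 8.3032 TRQ
8.3032 TRQ × 0.846 = 7.0245072 FYR
7.0245072 FYR × 1.46 = 10.255780512 SLV
10.255780512 SLV × 1.29 = 13.22995686048 JLT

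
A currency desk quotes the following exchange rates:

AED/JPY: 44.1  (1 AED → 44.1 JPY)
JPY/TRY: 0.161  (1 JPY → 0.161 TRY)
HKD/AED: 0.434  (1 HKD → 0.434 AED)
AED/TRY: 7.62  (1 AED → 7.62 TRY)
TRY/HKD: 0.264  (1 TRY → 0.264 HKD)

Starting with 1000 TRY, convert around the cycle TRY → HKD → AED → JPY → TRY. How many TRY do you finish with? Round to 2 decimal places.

1000 TRY × 0.264 = 264 HKD
264 HKD × 0.434 = 114.576 AED
114.576 AED × 44.1 = 5052.8016 JPY
5052.8016 JPY × 0.161 = 813.5010576 TRY

813.50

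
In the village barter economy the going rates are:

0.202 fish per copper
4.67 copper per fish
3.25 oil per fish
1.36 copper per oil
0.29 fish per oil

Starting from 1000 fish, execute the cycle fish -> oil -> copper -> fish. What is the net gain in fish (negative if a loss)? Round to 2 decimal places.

-107.16

1000 fish × 3.25 = 3250 oil
3250 oil × 1.36 = 4420 copper
4420 copper × 0.202 = 892.84 fish
Net change: 892.84 − 1000 = -107.16 fish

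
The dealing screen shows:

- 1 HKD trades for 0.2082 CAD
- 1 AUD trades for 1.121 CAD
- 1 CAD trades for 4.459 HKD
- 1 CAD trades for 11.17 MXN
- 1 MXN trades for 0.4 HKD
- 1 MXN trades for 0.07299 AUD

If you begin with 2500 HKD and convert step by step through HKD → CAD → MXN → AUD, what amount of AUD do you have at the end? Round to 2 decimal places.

424.36

2500 HKD × 0.2082 = 520.5 CAD
520.5 CAD × 11.17 = 5813.985 MXN
5813.985 MXN × 0.07299 = 424.36276515 AUD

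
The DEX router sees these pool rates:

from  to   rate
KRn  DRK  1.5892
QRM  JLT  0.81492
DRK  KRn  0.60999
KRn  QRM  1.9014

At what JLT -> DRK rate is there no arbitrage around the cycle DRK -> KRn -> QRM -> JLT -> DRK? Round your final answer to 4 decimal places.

1.0580

Known legs of the cycle: 0.60999 × 1.9014 × 0.81492 = 0.94517272679112
For no arbitrage the full-cycle product must be 1, so the missing rate is 1 / 0.94517272679112 ≈ 1.058008.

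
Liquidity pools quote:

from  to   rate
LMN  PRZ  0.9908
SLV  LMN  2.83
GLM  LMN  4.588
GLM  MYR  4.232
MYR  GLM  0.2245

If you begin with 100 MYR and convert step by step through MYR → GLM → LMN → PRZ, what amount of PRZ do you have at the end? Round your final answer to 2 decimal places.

100 MYR × 0.2245 = 22.45 GLM
22.45 GLM × 4.588 = 103.0006 LMN
103.0006 LMN × 0.9908 = 102.05299448 PRZ

102.05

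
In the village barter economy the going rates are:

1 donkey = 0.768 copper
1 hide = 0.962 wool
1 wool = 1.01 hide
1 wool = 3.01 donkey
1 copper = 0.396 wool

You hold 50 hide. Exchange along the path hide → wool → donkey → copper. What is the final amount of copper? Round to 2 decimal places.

50 hide × 0.962 = 48.1 wool
48.1 wool × 3.01 = 144.781 donkey
144.781 donkey × 0.768 = 111.191808 copper

111.19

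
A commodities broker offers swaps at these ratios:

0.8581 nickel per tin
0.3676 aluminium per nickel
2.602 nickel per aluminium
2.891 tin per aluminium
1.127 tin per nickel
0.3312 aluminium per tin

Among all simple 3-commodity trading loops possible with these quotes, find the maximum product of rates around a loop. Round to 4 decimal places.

tin→aluminium→nickel→tin: 0.3312 × 2.602 × 1.127 = 0.97123
tin→nickel→aluminium→tin: 0.8581 × 0.3676 × 2.891 = 0.91193
Maximum is tin→aluminium→nickel→tin at 0.9712; no arbitrage — every cycle loses value.

0.9712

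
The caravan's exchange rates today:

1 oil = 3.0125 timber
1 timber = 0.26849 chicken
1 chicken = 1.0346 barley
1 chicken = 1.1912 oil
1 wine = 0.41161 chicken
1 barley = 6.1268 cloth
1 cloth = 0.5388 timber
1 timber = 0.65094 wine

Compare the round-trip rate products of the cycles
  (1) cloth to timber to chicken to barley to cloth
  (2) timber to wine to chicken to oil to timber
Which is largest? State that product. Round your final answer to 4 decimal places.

0.9615

(1) 0.5388 × 0.26849 × 1.0346 × 6.1268 = 0.91698
(2) 0.65094 × 0.41161 × 1.1912 × 3.0125 = 0.96148
Highest is cycle (2) at 0.9615 (≤1, no arbitrage).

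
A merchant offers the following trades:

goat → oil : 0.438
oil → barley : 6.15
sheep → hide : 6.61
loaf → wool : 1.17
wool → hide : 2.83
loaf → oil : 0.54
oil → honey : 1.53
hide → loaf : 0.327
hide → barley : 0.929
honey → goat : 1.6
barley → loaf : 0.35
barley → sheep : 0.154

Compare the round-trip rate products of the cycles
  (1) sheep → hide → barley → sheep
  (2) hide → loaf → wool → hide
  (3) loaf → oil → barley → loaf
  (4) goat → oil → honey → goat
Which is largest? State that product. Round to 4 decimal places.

1.1624

(1) 6.61 × 0.929 × 0.154 = 0.94567
(2) 0.327 × 1.17 × 2.83 = 1.08273
(3) 0.54 × 6.15 × 0.35 = 1.16235
(4) 0.438 × 1.53 × 1.6 = 1.07222
Highest is cycle (3) at 1.1624 (>1, arbitrage).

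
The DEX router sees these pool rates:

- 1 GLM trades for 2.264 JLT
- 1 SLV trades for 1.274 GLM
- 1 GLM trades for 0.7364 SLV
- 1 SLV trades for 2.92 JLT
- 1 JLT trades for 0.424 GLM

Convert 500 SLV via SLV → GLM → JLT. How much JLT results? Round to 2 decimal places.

500 SLV × 1.274 = 637 GLM
637 GLM × 2.264 = 1442.168 JLT

1442.17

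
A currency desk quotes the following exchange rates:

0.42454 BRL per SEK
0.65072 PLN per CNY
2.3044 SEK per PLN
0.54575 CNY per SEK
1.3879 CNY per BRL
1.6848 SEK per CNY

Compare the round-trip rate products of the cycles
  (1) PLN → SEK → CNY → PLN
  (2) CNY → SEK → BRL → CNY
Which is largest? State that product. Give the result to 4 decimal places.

(1) 2.3044 × 0.54575 × 0.65072 = 0.81836
(2) 1.6848 × 0.42454 × 1.3879 = 0.99272
Highest is cycle (2) at 0.9927 (≤1, no arbitrage).

0.9927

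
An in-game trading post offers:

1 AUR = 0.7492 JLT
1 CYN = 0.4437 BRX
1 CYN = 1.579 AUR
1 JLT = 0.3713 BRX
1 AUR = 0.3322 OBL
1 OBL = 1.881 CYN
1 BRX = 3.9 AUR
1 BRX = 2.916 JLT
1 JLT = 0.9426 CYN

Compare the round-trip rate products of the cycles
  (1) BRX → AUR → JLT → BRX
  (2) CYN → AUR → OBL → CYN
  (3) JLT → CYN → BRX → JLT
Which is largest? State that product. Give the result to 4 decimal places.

1.2196

(1) 3.9 × 0.7492 × 0.3713 = 1.08489
(2) 1.579 × 0.3322 × 1.881 = 0.98667
(3) 0.9426 × 0.4437 × 2.916 = 1.21956
Highest is cycle (3) at 1.2196 (>1, arbitrage).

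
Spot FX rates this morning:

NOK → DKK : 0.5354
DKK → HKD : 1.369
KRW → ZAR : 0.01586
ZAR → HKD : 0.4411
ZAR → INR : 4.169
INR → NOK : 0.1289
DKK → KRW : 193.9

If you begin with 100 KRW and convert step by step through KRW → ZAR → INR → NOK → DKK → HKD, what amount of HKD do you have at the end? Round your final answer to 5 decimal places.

0.62470

100 KRW × 0.01586 = 1.586 ZAR
1.586 ZAR × 4.169 = 6.612034 INR
6.612034 INR × 0.1289 = 0.8522911826 NOK
0.8522911826 NOK × 0.5354 = 0.45631669916404 DKK
0.45631669916404 DKK × 1.369 = 0.62469756115557076 HKD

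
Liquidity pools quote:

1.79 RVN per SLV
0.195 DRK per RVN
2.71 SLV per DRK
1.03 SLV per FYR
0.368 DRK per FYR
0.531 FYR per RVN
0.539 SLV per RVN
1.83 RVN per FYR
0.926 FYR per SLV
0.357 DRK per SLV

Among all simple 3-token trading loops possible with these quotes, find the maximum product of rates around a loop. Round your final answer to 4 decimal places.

0.9790

RVN→FYR→SLV→RVN: 0.531 × 1.03 × 1.79 = 0.97900
RVN→DRK→SLV→RVN: 0.195 × 2.71 × 1.79 = 0.94593
FYR→DRK→SLV→FYR: 0.368 × 2.71 × 0.926 = 0.92348
RVN→SLV→FYR→RVN: 0.539 × 0.926 × 1.83 = 0.91338
Maximum is RVN→FYR→SLV→RVN at 0.9790; no arbitrage — every cycle loses value.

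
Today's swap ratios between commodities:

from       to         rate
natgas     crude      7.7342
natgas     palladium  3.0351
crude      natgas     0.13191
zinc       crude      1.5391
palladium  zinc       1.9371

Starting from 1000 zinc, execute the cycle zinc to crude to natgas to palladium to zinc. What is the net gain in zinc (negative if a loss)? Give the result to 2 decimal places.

1000 zinc × 1.5391 = 1539.1 crude
1539.1 crude × 0.13191 = 203.022681 natgas
203.022681 natgas × 3.0351 = 616.1941391031 palladium
616.1941391031 palladium × 1.9371 = 1193.62966685661501 zinc
Net change: 1193.62966685661501 − 1000 = 193.62966685661501 zinc

193.63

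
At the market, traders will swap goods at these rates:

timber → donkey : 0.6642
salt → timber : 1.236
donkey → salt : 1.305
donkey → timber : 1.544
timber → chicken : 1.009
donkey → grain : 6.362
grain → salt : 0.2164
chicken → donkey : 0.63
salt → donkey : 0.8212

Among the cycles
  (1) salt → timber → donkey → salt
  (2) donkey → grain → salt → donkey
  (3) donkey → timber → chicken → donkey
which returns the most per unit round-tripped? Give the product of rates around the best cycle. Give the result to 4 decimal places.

1.1306

(1) 1.236 × 0.6642 × 1.305 = 1.07134
(2) 6.362 × 0.2164 × 0.8212 = 1.13058
(3) 1.544 × 1.009 × 0.63 = 0.98147
Highest is cycle (2) at 1.1306 (>1, arbitrage).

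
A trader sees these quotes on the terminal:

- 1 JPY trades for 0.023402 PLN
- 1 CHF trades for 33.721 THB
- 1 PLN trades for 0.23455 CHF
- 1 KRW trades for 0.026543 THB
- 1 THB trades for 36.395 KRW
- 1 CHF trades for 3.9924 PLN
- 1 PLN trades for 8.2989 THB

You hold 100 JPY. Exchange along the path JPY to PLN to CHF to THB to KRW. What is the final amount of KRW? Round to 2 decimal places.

673.64

100 JPY × 0.023402 = 2.3402 PLN
2.3402 PLN × 0.23455 = 0.54889391 CHF
0.54889391 CHF × 33.721 = 18.50925153911 THB
18.50925153911 THB × 36.395 = 673.64420976590845 KRW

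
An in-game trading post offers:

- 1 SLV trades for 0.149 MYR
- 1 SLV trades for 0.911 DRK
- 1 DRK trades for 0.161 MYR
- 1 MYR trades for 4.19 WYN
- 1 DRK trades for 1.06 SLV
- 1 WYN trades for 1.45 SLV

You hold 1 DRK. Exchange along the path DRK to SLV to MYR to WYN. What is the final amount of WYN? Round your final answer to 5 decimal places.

0.66177

1 DRK × 1.06 = 1.06 SLV
1.06 SLV × 0.149 = 0.15794 MYR
0.15794 MYR × 4.19 = 0.6617686 WYN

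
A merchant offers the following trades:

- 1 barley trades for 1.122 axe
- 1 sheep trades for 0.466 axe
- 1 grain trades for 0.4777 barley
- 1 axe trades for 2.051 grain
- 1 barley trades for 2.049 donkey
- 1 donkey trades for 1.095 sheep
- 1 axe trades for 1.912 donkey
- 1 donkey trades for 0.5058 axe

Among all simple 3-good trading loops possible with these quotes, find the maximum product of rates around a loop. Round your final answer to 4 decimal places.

barley→axe→grain→barley: 1.122 × 2.051 × 0.4777 = 1.09929
donkey→sheep→axe→donkey: 1.095 × 0.466 × 1.912 = 0.97564
Maximum is barley→axe→grain→barley at 1.0993; arbitrage exists.

1.0993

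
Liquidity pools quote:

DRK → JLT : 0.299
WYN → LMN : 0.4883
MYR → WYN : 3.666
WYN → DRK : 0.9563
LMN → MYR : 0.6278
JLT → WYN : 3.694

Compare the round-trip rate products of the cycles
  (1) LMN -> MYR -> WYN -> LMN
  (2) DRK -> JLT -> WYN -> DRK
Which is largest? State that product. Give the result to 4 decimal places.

(1) 0.6278 × 3.666 × 0.4883 = 1.12383
(2) 0.299 × 3.694 × 0.9563 = 1.05624
Highest is cycle (1) at 1.1238 (>1, arbitrage).

1.1238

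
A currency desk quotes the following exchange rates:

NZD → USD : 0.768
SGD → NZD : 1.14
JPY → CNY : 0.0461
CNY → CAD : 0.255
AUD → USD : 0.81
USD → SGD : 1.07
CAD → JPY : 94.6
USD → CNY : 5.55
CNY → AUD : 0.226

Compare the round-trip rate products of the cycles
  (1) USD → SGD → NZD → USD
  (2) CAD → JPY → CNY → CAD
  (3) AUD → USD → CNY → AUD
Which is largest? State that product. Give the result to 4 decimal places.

1.1121

(1) 1.07 × 1.14 × 0.768 = 0.93681
(2) 94.6 × 0.0461 × 0.255 = 1.11207
(3) 0.81 × 5.55 × 0.226 = 1.01598
Highest is cycle (2) at 1.1121 (>1, arbitrage).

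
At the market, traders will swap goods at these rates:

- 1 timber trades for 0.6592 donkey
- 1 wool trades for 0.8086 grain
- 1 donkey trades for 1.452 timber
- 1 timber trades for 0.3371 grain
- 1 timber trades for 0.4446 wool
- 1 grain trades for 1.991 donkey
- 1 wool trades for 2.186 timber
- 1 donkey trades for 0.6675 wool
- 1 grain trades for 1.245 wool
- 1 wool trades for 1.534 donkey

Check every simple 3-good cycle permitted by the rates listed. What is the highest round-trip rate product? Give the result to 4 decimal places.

1.0746

grain→donkey→wool→grain: 1.991 × 0.6675 × 0.8086 = 1.07462
wool→donkey→timber→wool: 1.534 × 1.452 × 0.4446 = 0.99029
grain→donkey→timber→grain: 1.991 × 1.452 × 0.3371 = 0.97453
wool→timber→donkey→wool: 2.186 × 0.6592 × 0.6675 = 0.96187
grain→wool→timber→grain: 1.245 × 2.186 × 0.3371 = 0.91744
Maximum is grain→donkey→wool→grain at 1.0746; arbitrage exists.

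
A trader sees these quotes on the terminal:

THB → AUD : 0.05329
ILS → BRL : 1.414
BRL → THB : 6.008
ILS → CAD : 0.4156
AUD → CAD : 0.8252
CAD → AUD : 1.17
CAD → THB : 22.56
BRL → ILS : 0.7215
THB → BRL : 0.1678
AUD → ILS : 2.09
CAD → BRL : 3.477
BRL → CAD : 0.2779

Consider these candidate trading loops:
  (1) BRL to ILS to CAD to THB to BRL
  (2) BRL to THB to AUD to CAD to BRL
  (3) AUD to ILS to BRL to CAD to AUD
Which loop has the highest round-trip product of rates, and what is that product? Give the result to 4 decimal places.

(1) 0.7215 × 0.4156 × 22.56 × 0.1678 = 1.13512
(2) 6.008 × 0.05329 × 0.8252 × 3.477 = 0.91863
(3) 2.09 × 1.414 × 0.2779 × 1.17 = 0.96088
Highest is cycle (1) at 1.1351 (>1, arbitrage).

1.1351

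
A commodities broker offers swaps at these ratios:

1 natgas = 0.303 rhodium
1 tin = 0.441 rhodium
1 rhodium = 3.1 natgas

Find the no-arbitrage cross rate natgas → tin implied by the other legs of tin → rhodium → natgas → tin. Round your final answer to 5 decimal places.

Known legs of the cycle: 0.441 × 3.1 = 1.3671
For no arbitrage the full-cycle product must be 1, so the missing rate is 1 / 1.3671 ≈ 0.7314754.

0.73148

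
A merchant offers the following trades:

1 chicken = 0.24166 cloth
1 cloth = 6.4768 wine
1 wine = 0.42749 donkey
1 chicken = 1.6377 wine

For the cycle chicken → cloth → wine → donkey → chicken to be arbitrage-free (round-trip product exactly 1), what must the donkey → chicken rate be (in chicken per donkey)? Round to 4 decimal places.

Known legs of the cycle: 0.24166 × 6.4768 × 0.42749 = 0.66910028928512
For no arbitrage the full-cycle product must be 1, so the missing rate is 1 / 0.66910028928512 ≈ 1.494544.

1.4945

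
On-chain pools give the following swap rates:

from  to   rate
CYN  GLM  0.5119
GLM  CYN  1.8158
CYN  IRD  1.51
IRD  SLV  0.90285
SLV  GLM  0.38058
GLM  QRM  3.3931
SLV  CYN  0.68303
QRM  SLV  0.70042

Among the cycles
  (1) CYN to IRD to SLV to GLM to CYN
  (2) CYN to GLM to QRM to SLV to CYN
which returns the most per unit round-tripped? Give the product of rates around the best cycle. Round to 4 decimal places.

(1) 1.51 × 0.90285 × 0.38058 × 1.8158 = 0.94212
(2) 0.5119 × 3.3931 × 0.70042 × 0.68303 = 0.83096
Highest is cycle (1) at 0.9421 (≤1, no arbitrage).

0.9421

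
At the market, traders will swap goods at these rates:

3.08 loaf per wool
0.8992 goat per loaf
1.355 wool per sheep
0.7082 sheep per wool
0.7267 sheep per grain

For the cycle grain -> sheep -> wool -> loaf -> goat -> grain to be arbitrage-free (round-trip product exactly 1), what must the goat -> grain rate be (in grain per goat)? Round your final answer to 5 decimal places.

0.36669

Known legs of the cycle: 0.7267 × 1.355 × 3.08 × 0.8992 = 2.727102554176
For no arbitrage the full-cycle product must be 1, so the missing rate is 1 / 2.727102554176 ≈ 0.3666895.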